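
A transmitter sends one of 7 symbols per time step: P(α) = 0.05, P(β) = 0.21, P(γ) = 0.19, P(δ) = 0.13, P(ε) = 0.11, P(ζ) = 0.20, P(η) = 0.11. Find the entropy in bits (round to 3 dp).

2.692 bits

H = −Σ pᵢ log₂ pᵢ.
−0.05·log₂(0.05) = 0.2161
−0.21·log₂(0.21) = 0.4728
−0.19·log₂(0.19) = 0.4552
−0.13·log₂(0.13) = 0.3826
−0.11·log₂(0.11) = 0.3503
−0.20·log₂(0.20) = 0.4644
−0.11·log₂(0.11) = 0.3503
Sum ≈ 2.6917 → 2.692 bits.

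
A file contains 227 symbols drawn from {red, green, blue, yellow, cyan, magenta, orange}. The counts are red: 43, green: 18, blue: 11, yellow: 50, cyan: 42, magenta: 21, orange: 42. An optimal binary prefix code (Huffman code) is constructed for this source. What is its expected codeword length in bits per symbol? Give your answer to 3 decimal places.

2.718 bits/symbol

Probabilities are the counts divided by 227.
Repeatedly combine the two least-probable nodes; the expected code length is the sum of the merged weights.
merge 11/227 + 18/227 → 29/227
merge 21/227 + 29/227 → 50/227
merge 42/227 + 42/227 → 84/227
merge 43/227 + 50/227 → 93/227
merge 50/227 + 84/227 → 134/227
merge 93/227 + 134/227 → 1
L = 29/227 + 50/227 + 84/227 + 93/227 + 134/227 + 1 = 617/227 ≈ 2.718 bits/symbol.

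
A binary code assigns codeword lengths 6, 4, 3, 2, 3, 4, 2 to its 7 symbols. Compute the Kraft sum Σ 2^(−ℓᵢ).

With common denominator 2^6 = 64: Σ 2^(−ℓᵢ) = 1/64 + 4/64 + 8/64 + 16/64 + 8/64 + 4/64 + 16/64 = 57/64 = 0.890625.

0.890625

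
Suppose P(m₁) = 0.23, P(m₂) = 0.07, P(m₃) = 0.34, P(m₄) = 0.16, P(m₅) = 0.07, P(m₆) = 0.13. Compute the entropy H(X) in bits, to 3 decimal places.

H = −Σ pᵢ log₂ pᵢ.
−0.23·log₂(0.23) = 0.4877
−0.07·log₂(0.07) = 0.2686
−0.34·log₂(0.34) = 0.5292
−0.16·log₂(0.16) = 0.4230
−0.07·log₂(0.07) = 0.2686
−0.13·log₂(0.13) = 0.3826
Sum ≈ 2.3596 → 2.360 bits.

2.360 bits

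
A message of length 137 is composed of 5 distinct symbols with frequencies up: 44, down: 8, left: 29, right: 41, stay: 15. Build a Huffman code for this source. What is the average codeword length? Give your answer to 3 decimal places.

2.168 bits/symbol

Probabilities are the counts divided by 137.
Repeatedly combine the two least-probable nodes; the expected code length is the sum of the merged weights.
merge 8/137 + 15/137 → 23/137
merge 23/137 + 29/137 → 52/137
merge 41/137 + 44/137 → 85/137
merge 52/137 + 85/137 → 1
L = 23/137 + 52/137 + 85/137 + 1 = 297/137 ≈ 2.168 bits/symbol.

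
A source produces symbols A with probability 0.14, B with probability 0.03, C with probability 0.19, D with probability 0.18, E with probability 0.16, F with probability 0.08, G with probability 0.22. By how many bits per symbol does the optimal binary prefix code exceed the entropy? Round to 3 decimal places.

0.055 bits

Entropy H = −Σ p log₂ p ≈ 2.6445 bits.
Huffman merges: 3/100+2/25→11/100; 11/100+7/50→1/4; 4/25+9/50→17/50; 19/100+11/50→41/100; 1/4+17/50→59/100; 41/100+59/100→1. L = 27/10 ≈ 2.7000.
L − H = 2.7000 − 2.6445 = 0.055 bits.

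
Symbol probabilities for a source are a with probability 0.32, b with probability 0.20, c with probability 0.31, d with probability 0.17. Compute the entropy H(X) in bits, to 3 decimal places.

H = −Σ pᵢ log₂ pᵢ.
−0.32·log₂(0.32) = 0.5260
−0.20·log₂(0.20) = 0.4644
−0.31·log₂(0.31) = 0.5238
−0.17·log₂(0.17) = 0.4346
Sum ≈ 1.9488 → 1.949 bits.

1.949 bits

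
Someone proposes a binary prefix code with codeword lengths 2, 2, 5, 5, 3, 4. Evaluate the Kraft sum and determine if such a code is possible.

0.75; yes

With common denominator 2^5 = 32: Σ 2^(−ℓᵢ) = 8/32 + 8/32 + 1/32 + 1/32 + 4/32 + 2/32 = 24/32 = 0.75.
Kraft's inequality requires Σ ≤ 1; here Σ = 0.75 ≤ 1, so such a prefix code exists.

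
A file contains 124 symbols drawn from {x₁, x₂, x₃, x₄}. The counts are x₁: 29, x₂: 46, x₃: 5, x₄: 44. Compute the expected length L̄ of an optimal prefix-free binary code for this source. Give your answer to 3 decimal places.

1.903 bits/symbol

Probabilities are the counts divided by 124.
Repeatedly combine the two least-probable nodes; the expected code length is the sum of the merged weights.
merge 5/124 + 29/124 → 17/62
merge 17/62 + 11/31 → 39/62
merge 23/62 + 39/62 → 1
L = 17/62 + 39/62 + 1 = 59/31 ≈ 1.903 bits/symbol.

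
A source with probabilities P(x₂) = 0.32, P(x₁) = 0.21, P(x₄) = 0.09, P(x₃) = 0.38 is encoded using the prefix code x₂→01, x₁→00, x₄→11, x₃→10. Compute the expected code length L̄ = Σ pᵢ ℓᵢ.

2 bits/symbol

L̄ = Σ pᵢ·ℓᵢ = 0.32·2 + 0.21·2 + 0.09·2 + 0.38·2 = 2 bits/symbol.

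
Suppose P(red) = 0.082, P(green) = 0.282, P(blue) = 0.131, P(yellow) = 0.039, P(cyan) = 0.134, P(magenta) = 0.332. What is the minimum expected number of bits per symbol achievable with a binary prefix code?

Repeatedly combine the two least-probable nodes; the expected code length is the sum of the merged weights.
merge 39/1000 + 41/500 → 121/1000
merge 121/1000 + 131/1000 → 63/250
merge 67/500 + 63/250 → 193/500
merge 141/500 + 83/250 → 307/500
merge 193/500 + 307/500 → 1
L = 121/1000 + 63/250 + 193/500 + 307/500 + 1 = 2373/1000 = 2.373 bits/symbol.

2.373 bits/symbol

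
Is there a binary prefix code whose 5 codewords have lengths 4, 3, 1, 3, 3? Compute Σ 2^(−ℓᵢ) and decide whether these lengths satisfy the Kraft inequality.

With common denominator 2^4 = 16: Σ 2^(−ℓᵢ) = 1/16 + 2/16 + 8/16 + 2/16 + 2/16 = 15/16 = 0.9375.
Kraft's inequality requires Σ ≤ 1; here Σ = 0.9375 ≤ 1, so such a prefix code exists.

0.9375; yes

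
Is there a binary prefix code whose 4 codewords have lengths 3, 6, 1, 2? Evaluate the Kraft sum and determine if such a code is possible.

With common denominator 2^6 = 64: Σ 2^(−ℓᵢ) = 8/64 + 1/64 + 32/64 + 16/64 = 57/64 = 0.890625.
Kraft's inequality requires Σ ≤ 1; here Σ = 0.890625 ≤ 1, so such a prefix code exists.

0.890625; yes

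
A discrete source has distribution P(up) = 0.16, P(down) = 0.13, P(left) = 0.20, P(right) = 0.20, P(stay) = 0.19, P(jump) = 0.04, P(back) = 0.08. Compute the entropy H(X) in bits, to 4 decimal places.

H = −Σ pᵢ log₂ pᵢ.
−0.16·log₂(0.16) = 0.4230
−0.13·log₂(0.13) = 0.3826
−0.20·log₂(0.20) = 0.4644
−0.20·log₂(0.20) = 0.4644
−0.19·log₂(0.19) = 0.4552
−0.04·log₂(0.04) = 0.1858
−0.08·log₂(0.08) = 0.2915
Sum ≈ 2.6669 → 2.6669 bits.

2.6669 bits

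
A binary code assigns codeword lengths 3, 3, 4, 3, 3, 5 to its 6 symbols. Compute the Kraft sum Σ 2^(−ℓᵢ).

With common denominator 2^5 = 32: Σ 2^(−ℓᵢ) = 4/32 + 4/32 + 2/32 + 4/32 + 4/32 + 1/32 = 19/32 = 0.59375.

0.59375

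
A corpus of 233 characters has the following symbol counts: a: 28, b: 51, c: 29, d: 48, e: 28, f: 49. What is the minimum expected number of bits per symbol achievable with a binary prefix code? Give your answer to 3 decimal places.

2.571 bits/symbol

Probabilities are the counts divided by 233.
Repeatedly combine the two least-probable nodes; the expected code length is the sum of the merged weights.
merge 28/233 + 28/233 → 56/233
merge 29/233 + 48/233 → 77/233
merge 49/233 + 51/233 → 100/233
merge 56/233 + 77/233 → 133/233
merge 100/233 + 133/233 → 1
L = 56/233 + 77/233 + 100/233 + 133/233 + 1 = 599/233 ≈ 2.571 bits/symbol.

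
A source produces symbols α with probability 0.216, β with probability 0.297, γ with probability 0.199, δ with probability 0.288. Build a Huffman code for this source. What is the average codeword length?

Repeatedly combine the two least-probable nodes; the expected code length is the sum of the merged weights.
merge 199/1000 + 27/125 → 83/200
merge 36/125 + 297/1000 → 117/200
merge 83/200 + 117/200 → 1
L = 83/200 + 117/200 + 1 = 2 bits/symbol.

2 bits/symbol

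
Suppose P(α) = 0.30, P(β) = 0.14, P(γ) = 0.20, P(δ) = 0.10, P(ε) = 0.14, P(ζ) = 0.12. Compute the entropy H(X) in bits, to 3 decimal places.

2.479 bits

H = −Σ pᵢ log₂ pᵢ.
−0.30·log₂(0.30) = 0.5211
−0.14·log₂(0.14) = 0.3971
−0.20·log₂(0.20) = 0.4644
−0.10·log₂(0.10) = 0.3322
−0.14·log₂(0.14) = 0.3971
−0.12·log₂(0.12) = 0.3671
Sum ≈ 2.4790 → 2.479 bits.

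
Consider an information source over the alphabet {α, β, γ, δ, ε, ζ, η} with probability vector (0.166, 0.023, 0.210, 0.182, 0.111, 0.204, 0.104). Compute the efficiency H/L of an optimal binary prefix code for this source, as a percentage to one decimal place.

97.1%

Entropy H = −Σ p log₂ p ≈ 2.6349 bits.
Huffman merges: 23/1000+13/125→127/1000; 111/1000+127/1000→119/500; 83/500+91/500→87/250; 51/250+21/100→207/500; 119/500+87/250→293/500; 207/500+293/500→1. L = 2713/1000 ≈ 2.7130.
Efficiency = H/L = 2.6349/2.7130 = 97.1%.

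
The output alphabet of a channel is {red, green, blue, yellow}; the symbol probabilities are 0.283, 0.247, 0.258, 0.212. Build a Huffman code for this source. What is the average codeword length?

Repeatedly combine the two least-probable nodes; the expected code length is the sum of the merged weights.
merge 53/250 + 247/1000 → 459/1000
merge 129/500 + 283/1000 → 541/1000
merge 459/1000 + 541/1000 → 1
L = 459/1000 + 541/1000 + 1 = 2 bits/symbol.

2 bits/symbol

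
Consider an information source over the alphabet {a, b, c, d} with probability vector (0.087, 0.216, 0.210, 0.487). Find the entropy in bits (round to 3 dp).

1.762 bits

H = −Σ pᵢ log₂ pᵢ.
−0.087·log₂(0.087) = 0.3065
−0.216·log₂(0.216) = 0.4776
−0.210·log₂(0.210) = 0.4728
−0.487·log₂(0.487) = 0.5055
Sum ≈ 1.7624 → 1.762 bits.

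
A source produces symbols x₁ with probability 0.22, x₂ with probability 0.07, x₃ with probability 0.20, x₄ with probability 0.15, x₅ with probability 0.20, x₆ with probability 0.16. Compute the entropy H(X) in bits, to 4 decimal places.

2.5115 bits

H = −Σ pᵢ log₂ pᵢ.
−0.22·log₂(0.22) = 0.4806
−0.07·log₂(0.07) = 0.2686
−0.20·log₂(0.20) = 0.4644
−0.15·log₂(0.15) = 0.4105
−0.20·log₂(0.20) = 0.4644
−0.16·log₂(0.16) = 0.4230
Sum ≈ 2.5115 → 2.5115 bits.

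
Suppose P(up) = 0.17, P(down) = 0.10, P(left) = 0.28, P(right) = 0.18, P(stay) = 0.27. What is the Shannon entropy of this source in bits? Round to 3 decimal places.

H = −Σ pᵢ log₂ pᵢ.
−0.17·log₂(0.17) = 0.4346
−0.10·log₂(0.10) = 0.3322
−0.28·log₂(0.28) = 0.5142
−0.18·log₂(0.18) = 0.4453
−0.27·log₂(0.27) = 0.5100
Sum ≈ 2.2363 → 2.236 bits.

2.236 bits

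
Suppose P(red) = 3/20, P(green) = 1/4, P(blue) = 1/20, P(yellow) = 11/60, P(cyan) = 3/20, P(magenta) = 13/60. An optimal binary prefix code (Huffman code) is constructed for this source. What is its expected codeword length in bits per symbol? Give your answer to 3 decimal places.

2.533 bits/symbol

Repeatedly combine the two least-probable nodes; the expected code length is the sum of the merged weights.
merge 1/20 + 3/20 → 1/5
merge 3/20 + 11/60 → 1/3
merge 1/5 + 13/60 → 5/12
merge 1/4 + 1/3 → 7/12
merge 5/12 + 7/12 → 1
L = 1/5 + 1/3 + 5/12 + 7/12 + 1 = 38/15 ≈ 2.533 bits/symbol.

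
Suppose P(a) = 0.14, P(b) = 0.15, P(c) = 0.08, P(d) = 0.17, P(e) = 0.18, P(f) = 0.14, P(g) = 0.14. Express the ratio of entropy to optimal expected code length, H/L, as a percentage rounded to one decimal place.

98.3%

Entropy H = −Σ p log₂ p ≈ 2.7733 bits.
Huffman merges: 2/25+7/50→11/50; 7/50+7/50→7/25; 3/20+17/100→8/25; 9/50+11/50→2/5; 7/25+8/25→3/5; 2/5+3/5→1. L = 141/50 ≈ 2.8200.
Efficiency = H/L = 2.7733/2.8200 = 98.3%.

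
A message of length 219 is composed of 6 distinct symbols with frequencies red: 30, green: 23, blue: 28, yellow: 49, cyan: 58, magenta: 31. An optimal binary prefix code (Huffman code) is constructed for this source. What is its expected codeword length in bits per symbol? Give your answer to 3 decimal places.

Probabilities are the counts divided by 219.
Repeatedly combine the two least-probable nodes; the expected code length is the sum of the merged weights.
merge 23/219 + 28/219 → 17/73
merge 10/73 + 31/219 → 61/219
merge 49/219 + 17/73 → 100/219
merge 58/219 + 61/219 → 119/219
merge 100/219 + 119/219 → 1
L = 17/73 + 61/219 + 100/219 + 119/219 + 1 = 550/219 ≈ 2.511 bits/symbol.

2.511 bits/symbol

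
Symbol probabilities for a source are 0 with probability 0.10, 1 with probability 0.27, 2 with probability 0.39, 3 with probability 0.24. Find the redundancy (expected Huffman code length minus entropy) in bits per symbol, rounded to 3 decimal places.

0.084 bits

Entropy H = −Σ p log₂ p ≈ 1.8661 bits.
Huffman merges: 1/10+6/25→17/50; 27/100+17/50→61/100; 39/100+61/100→1. L = 39/20 ≈ 1.9500.
L − H = 1.9500 − 1.8661 = 0.084 bits.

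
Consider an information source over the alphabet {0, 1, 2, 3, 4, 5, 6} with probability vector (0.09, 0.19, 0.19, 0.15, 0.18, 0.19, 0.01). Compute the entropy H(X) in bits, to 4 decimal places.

2.6006 bits

H = −Σ pᵢ log₂ pᵢ.
−0.09·log₂(0.09) = 0.3127
−0.19·log₂(0.19) = 0.4552
−0.19·log₂(0.19) = 0.4552
−0.15·log₂(0.15) = 0.4105
−0.18·log₂(0.18) = 0.4453
−0.19·log₂(0.19) = 0.4552
−0.01·log₂(0.01) = 0.0664
Sum ≈ 2.6006 → 2.6006 bits.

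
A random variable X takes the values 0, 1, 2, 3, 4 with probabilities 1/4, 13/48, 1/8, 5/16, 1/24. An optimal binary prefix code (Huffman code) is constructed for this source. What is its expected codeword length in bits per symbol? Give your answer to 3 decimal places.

2.167 bits/symbol

Repeatedly combine the two least-probable nodes; the expected code length is the sum of the merged weights.
merge 1/24 + 1/8 → 1/6
merge 1/6 + 1/4 → 5/12
merge 13/48 + 5/16 → 7/12
merge 5/12 + 7/12 → 1
L = 1/6 + 5/12 + 7/12 + 1 = 13/6 ≈ 2.167 bits/symbol.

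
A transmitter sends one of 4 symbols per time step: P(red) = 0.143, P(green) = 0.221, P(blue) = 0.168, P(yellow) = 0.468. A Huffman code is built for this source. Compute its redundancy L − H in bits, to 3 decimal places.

0.015 bits

Entropy H = −Σ p log₂ p ≈ 1.8276 bits.
Huffman merges: 143/1000+21/125→311/1000; 221/1000+311/1000→133/250; 117/250+133/250→1. L = 1843/1000 ≈ 1.8430.
L − H = 1.8430 − 1.8276 = 0.015 bits.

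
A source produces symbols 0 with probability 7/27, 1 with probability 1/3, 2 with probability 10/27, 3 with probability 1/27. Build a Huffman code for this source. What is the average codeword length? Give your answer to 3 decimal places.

1.926 bits/symbol

Repeatedly combine the two least-probable nodes; the expected code length is the sum of the merged weights.
merge 1/27 + 7/27 → 8/27
merge 8/27 + 1/3 → 17/27
merge 10/27 + 17/27 → 1
L = 8/27 + 17/27 + 1 = 52/27 ≈ 1.926 bits/symbol.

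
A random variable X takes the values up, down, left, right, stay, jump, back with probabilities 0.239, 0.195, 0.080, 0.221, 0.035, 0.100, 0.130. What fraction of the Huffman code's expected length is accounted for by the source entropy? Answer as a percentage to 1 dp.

Entropy H = −Σ p log₂ p ≈ 2.6103 bits.
Huffman merges: 7/200+2/25→23/200; 1/10+23/200→43/200; 13/100+39/200→13/40; 43/200+221/1000→109/250; 239/1000+13/40→141/250; 109/250+141/250→1. L = 531/200 ≈ 2.6550.
Efficiency = H/L = 2.6103/2.6550 = 98.3%.

98.3%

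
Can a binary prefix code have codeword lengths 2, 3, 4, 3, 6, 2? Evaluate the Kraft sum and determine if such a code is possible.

With common denominator 2^6 = 64: Σ 2^(−ℓᵢ) = 16/64 + 8/64 + 4/64 + 8/64 + 1/64 + 16/64 = 53/64 = 0.828125.
Kraft's inequality requires Σ ≤ 1; here Σ = 0.828125 ≤ 1, so such a prefix code exists.

0.828125; yes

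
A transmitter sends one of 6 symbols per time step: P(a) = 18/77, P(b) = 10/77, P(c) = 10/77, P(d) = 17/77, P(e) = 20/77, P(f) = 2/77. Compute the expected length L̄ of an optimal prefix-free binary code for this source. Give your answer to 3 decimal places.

2.442 bits/symbol

Repeatedly combine the two least-probable nodes; the expected code length is the sum of the merged weights.
merge 2/77 + 10/77 → 12/77
merge 10/77 + 12/77 → 2/7
merge 17/77 + 18/77 → 5/11
merge 20/77 + 2/7 → 6/11
merge 5/11 + 6/11 → 1
L = 12/77 + 2/7 + 5/11 + 6/11 + 1 = 188/77 ≈ 2.442 bits/symbol.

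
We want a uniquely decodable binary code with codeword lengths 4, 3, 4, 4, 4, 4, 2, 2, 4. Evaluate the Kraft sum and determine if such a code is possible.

1; yes

With common denominator 2^4 = 16: Σ 2^(−ℓᵢ) = 1/16 + 2/16 + 1/16 + 1/16 + 1/16 + 1/16 + 4/16 + 4/16 + 1/16 = 16/16 = 1.
Kraft's inequality requires Σ ≤ 1; here Σ = 1 ≤ 1, so such a prefix code exists.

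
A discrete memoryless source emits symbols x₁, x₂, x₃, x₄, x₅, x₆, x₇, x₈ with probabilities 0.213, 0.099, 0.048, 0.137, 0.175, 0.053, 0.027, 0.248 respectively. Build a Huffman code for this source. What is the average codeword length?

Repeatedly combine the two least-probable nodes; the expected code length is the sum of the merged weights.
merge 27/1000 + 6/125 → 3/40
merge 53/1000 + 3/40 → 16/125
merge 99/1000 + 16/125 → 227/1000
merge 137/1000 + 7/40 → 39/125
merge 213/1000 + 227/1000 → 11/25
merge 31/125 + 39/125 → 14/25
merge 11/25 + 14/25 → 1
L = 3/40 + 16/125 + 227/1000 + 39/125 + 11/25 + 14/25 + 1 = 1371/500 = 2.742 bits/symbol.

2.742 bits/symbol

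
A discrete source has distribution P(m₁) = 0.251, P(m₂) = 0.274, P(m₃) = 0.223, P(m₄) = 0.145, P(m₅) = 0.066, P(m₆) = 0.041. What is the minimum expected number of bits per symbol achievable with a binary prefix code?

Repeatedly combine the two least-probable nodes; the expected code length is the sum of the merged weights.
merge 41/1000 + 33/500 → 107/1000
merge 107/1000 + 29/200 → 63/250
merge 223/1000 + 251/1000 → 237/500
merge 63/250 + 137/500 → 263/500
merge 237/500 + 263/500 → 1
L = 107/1000 + 63/250 + 237/500 + 263/500 + 1 = 2359/1000 = 2.359 bits/symbol.

2.359 bits/symbol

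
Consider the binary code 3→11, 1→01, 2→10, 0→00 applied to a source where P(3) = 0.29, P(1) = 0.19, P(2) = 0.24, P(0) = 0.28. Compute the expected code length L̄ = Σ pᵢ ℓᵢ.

2 bits/symbol

L̄ = Σ pᵢ·ℓᵢ = 0.29·2 + 0.19·2 + 0.24·2 + 0.28·2 = 2 bits/symbol.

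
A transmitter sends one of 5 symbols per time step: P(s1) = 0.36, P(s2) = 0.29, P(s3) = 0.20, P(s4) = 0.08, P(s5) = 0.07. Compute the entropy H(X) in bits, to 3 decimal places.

2.073 bits

H = −Σ pᵢ log₂ pᵢ.
−0.36·log₂(0.36) = 0.5306
−0.29·log₂(0.29) = 0.5179
−0.20·log₂(0.20) = 0.4644
−0.08·log₂(0.08) = 0.2915
−0.07·log₂(0.07) = 0.2686
Sum ≈ 2.0730 → 2.073 bits.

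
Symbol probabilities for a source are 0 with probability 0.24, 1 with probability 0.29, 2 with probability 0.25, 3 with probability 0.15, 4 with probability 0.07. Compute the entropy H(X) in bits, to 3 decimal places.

2.191 bits

H = −Σ pᵢ log₂ pᵢ.
−0.24·log₂(0.24) = 0.4941
−0.29·log₂(0.29) = 0.5179
−0.25·log₂(0.25) = 0.5000
−0.15·log₂(0.15) = 0.4105
−0.07·log₂(0.07) = 0.2686
Sum ≈ 2.1911 → 2.191 bits.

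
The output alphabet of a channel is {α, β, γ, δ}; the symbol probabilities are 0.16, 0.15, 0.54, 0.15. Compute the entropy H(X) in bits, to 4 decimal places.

H = −Σ pᵢ log₂ pᵢ.
−0.16·log₂(0.16) = 0.4230
−0.15·log₂(0.15) = 0.4105
−0.54·log₂(0.54) = 0.4800
−0.15·log₂(0.15) = 0.4105
Sum ≈ 1.7241 → 1.7241 bits.

1.7241 bits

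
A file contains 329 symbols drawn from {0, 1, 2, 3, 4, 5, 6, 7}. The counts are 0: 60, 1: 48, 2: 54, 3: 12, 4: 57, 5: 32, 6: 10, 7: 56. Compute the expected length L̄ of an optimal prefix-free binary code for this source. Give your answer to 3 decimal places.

2.875 bits/symbol

Probabilities are the counts divided by 329.
Repeatedly combine the two least-probable nodes; the expected code length is the sum of the merged weights.
merge 10/329 + 12/329 → 22/329
merge 22/329 + 32/329 → 54/329
merge 48/329 + 54/329 → 102/329
merge 54/329 + 8/47 → 110/329
merge 57/329 + 60/329 → 117/329
merge 102/329 + 110/329 → 212/329
merge 117/329 + 212/329 → 1
L = 22/329 + 54/329 + 102/329 + 110/329 + 117/329 + 212/329 + 1 = 946/329 ≈ 2.875 bits/symbol.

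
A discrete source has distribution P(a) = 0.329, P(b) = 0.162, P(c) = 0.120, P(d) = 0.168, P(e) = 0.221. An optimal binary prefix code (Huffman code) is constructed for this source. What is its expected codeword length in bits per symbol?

Repeatedly combine the two least-probable nodes; the expected code length is the sum of the merged weights.
merge 3/25 + 81/500 → 141/500
merge 21/125 + 221/1000 → 389/1000
merge 141/500 + 329/1000 → 611/1000
merge 389/1000 + 611/1000 → 1
L = 141/500 + 389/1000 + 611/1000 + 1 = 1141/500 = 2.282 bits/symbol.

2.282 bits/symbol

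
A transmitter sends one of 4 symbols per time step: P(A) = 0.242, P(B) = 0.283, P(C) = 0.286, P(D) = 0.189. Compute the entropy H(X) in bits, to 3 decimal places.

1.981 bits

H = −Σ pᵢ log₂ pᵢ.
−0.242·log₂(0.242) = 0.4954
−0.283·log₂(0.283) = 0.5154
−0.286·log₂(0.286) = 0.5165
−0.189·log₂(0.189) = 0.4543
Sum ≈ 1.9815 → 1.981 bits.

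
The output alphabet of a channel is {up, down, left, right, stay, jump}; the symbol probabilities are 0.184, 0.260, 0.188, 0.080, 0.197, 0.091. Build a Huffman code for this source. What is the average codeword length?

Repeatedly combine the two least-probable nodes; the expected code length is the sum of the merged weights.
merge 2/25 + 91/1000 → 171/1000
merge 171/1000 + 23/125 → 71/200
merge 47/250 + 197/1000 → 77/200
merge 13/50 + 71/200 → 123/200
merge 77/200 + 123/200 → 1
L = 171/1000 + 71/200 + 77/200 + 123/200 + 1 = 1263/500 = 2.526 bits/symbol.

2.526 bits/symbol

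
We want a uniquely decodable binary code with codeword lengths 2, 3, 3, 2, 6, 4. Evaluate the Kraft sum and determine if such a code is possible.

With common denominator 2^6 = 64: Σ 2^(−ℓᵢ) = 16/64 + 8/64 + 8/64 + 16/64 + 1/64 + 4/64 = 53/64 = 0.828125.
Kraft's inequality requires Σ ≤ 1; here Σ = 0.828125 ≤ 1, so such a prefix code exists.

0.828125; yes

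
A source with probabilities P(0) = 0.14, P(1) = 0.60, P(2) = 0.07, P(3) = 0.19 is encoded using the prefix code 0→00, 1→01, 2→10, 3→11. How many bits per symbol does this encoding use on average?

L̄ = Σ pᵢ·ℓᵢ = 0.14·2 + 0.60·2 + 0.07·2 + 0.19·2 = 2 bits/symbol.

2 bits/symbol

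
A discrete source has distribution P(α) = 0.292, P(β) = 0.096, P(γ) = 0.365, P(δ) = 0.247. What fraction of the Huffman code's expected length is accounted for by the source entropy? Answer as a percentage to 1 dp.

94.6%

Entropy H = −Σ p log₂ p ≈ 1.8722 bits.
Huffman merges: 12/125+247/1000→343/1000; 73/250+343/1000→127/200; 73/200+127/200→1. L = 989/500 ≈ 1.9780.
Efficiency = H/L = 1.8722/1.9780 = 94.6%.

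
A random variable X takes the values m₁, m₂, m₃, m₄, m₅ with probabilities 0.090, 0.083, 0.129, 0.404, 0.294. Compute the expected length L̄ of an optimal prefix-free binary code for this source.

Repeatedly combine the two least-probable nodes; the expected code length is the sum of the merged weights.
merge 83/1000 + 9/100 → 173/1000
merge 129/1000 + 173/1000 → 151/500
merge 147/500 + 151/500 → 149/250
merge 101/250 + 149/250 → 1
L = 173/1000 + 151/500 + 149/250 + 1 = 2071/1000 = 2.071 bits/symbol.

2.071 bits/symbol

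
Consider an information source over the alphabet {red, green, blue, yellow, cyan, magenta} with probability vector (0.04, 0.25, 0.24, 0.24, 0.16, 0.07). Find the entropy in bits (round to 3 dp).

H = −Σ pᵢ log₂ pᵢ.
−0.04·log₂(0.04) = 0.1858
−0.25·log₂(0.25) = 0.5000
−0.24·log₂(0.24) = 0.4941
−0.24·log₂(0.24) = 0.4941
−0.16·log₂(0.16) = 0.4230
−0.07·log₂(0.07) = 0.2686
Sum ≈ 2.3656 → 2.366 bits.

2.366 bits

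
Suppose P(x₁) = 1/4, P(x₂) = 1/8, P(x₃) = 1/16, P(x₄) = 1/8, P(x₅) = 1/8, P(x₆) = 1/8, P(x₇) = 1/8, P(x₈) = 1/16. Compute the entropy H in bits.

Each probability is a power of 1/2, so log₂(1/p) is an integer.
H = Σ p·log₂(1/p) = 1/4·2 + 1/8·3 + 1/16·4 + 1/8·3 + 1/8·3 + 1/8·3 + 1/8·3 + 1/16·4 = 2.875 bits.

2.875 bits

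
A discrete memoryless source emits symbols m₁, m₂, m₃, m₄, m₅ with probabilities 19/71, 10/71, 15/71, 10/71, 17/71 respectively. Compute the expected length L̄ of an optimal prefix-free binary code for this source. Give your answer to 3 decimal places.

Repeatedly combine the two least-probable nodes; the expected code length is the sum of the merged weights.
merge 10/71 + 10/71 → 20/71
merge 15/71 + 17/71 → 32/71
merge 19/71 + 20/71 → 39/71
merge 32/71 + 39/71 → 1
L = 20/71 + 32/71 + 39/71 + 1 = 162/71 ≈ 2.282 bits/symbol.

2.282 bits/symbol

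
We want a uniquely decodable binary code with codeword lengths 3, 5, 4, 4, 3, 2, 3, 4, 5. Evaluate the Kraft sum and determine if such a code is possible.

With common denominator 2^5 = 32: Σ 2^(−ℓᵢ) = 4/32 + 1/32 + 2/32 + 2/32 + 4/32 + 8/32 + 4/32 + 2/32 + 1/32 = 28/32 = 0.875.
Kraft's inequality requires Σ ≤ 1; here Σ = 0.875 ≤ 1, so such a prefix code exists.

0.875; yes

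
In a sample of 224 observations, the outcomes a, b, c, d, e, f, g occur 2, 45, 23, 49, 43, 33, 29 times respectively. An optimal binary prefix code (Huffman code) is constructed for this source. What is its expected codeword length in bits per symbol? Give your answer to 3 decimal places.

2.692 bits/symbol

Probabilities are the counts divided by 224.
Repeatedly combine the two least-probable nodes; the expected code length is the sum of the merged weights.
merge 1/112 + 23/224 → 25/224
merge 25/224 + 29/224 → 27/112
merge 33/224 + 43/224 → 19/56
merge 45/224 + 7/32 → 47/112
merge 27/112 + 19/56 → 65/112
merge 47/112 + 65/112 → 1
L = 25/224 + 27/112 + 19/56 + 47/112 + 65/112 + 1 = 603/224 ≈ 2.692 bits/symbol.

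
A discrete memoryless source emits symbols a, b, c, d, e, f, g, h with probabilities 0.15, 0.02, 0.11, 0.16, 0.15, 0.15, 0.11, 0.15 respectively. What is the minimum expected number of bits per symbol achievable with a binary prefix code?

Repeatedly combine the two least-probable nodes; the expected code length is the sum of the merged weights.
merge 1/50 + 11/100 → 13/100
merge 11/100 + 13/100 → 6/25
merge 3/20 + 3/20 → 3/10
merge 3/20 + 3/20 → 3/10
merge 4/25 + 6/25 → 2/5
merge 3/10 + 3/10 → 3/5
merge 2/5 + 3/5 → 1
L = 13/100 + 6/25 + 3/10 + 3/10 + 2/5 + 3/5 + 1 = 297/100 = 2.97 bits/symbol.

2.97 bits/symbol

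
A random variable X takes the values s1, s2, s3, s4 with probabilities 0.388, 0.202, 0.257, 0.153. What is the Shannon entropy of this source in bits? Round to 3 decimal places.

1.914 bits

H = −Σ pᵢ log₂ pᵢ.
−0.388·log₂(0.388) = 0.5300
−0.202·log₂(0.202) = 0.4661
−0.257·log₂(0.257) = 0.5038
−0.153·log₂(0.153) = 0.4144
Sum ≈ 1.9142 → 1.914 bits.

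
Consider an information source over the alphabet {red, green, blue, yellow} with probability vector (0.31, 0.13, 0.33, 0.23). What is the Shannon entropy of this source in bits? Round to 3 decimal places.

H = −Σ pᵢ log₂ pᵢ.
−0.31·log₂(0.31) = 0.5238
−0.13·log₂(0.13) = 0.3826
−0.33·log₂(0.33) = 0.5278
−0.23·log₂(0.23) = 0.4877
Sum ≈ 1.9219 → 1.922 bits.

1.922 bits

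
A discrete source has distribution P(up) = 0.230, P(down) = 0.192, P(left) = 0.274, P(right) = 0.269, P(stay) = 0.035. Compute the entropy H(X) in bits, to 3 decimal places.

H = −Σ pᵢ log₂ pᵢ.
−0.230·log₂(0.230) = 0.4877
−0.192·log₂(0.192) = 0.4571
−0.274·log₂(0.274) = 0.5118
−0.269·log₂(0.269) = 0.5096
−0.035·log₂(0.035) = 0.1693
Sum ≈ 2.1354 → 2.135 bits.

2.135 bits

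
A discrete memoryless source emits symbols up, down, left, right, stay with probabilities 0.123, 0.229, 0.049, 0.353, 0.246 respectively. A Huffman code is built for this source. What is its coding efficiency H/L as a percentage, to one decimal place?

Entropy H = −Σ p log₂ p ≈ 2.1001 bits.
Huffman merges: 49/1000+123/1000→43/250; 43/250+229/1000→401/1000; 123/500+353/1000→599/1000; 401/1000+599/1000→1. L = 543/250 ≈ 2.1720.
Efficiency = H/L = 2.1001/2.1720 = 96.7%.

96.7%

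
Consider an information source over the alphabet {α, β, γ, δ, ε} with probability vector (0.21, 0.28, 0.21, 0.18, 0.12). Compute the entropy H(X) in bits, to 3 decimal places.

H = −Σ pᵢ log₂ pᵢ.
−0.21·log₂(0.21) = 0.4728
−0.28·log₂(0.28) = 0.5142
−0.21·log₂(0.21) = 0.4728
−0.18·log₂(0.18) = 0.4453
−0.12·log₂(0.12) = 0.3671
Sum ≈ 2.2722 → 2.272 bits.

2.272 bits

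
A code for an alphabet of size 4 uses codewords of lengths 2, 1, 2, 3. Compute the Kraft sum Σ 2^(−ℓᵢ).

1.125

With common denominator 2^3 = 8: Σ 2^(−ℓᵢ) = 2/8 + 4/8 + 2/8 + 1/8 = 9/8 = 1.125.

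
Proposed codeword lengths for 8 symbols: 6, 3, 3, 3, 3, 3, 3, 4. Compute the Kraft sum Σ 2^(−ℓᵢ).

0.828125

With common denominator 2^6 = 64: Σ 2^(−ℓᵢ) = 1/64 + 8/64 + 8/64 + 8/64 + 8/64 + 8/64 + 8/64 + 4/64 = 53/64 = 0.828125.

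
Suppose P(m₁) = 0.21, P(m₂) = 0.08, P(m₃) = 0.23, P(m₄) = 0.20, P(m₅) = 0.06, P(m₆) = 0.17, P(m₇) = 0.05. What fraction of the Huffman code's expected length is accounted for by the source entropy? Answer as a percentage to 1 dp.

Entropy H = −Σ p log₂ p ≈ 2.6106 bits.
Huffman merges: 1/20+3/50→11/100; 2/25+11/100→19/100; 17/100+19/100→9/25; 1/5+21/100→41/100; 23/100+9/25→59/100; 41/100+59/100→1. L = 133/50 ≈ 2.6600.
Efficiency = H/L = 2.6106/2.6600 = 98.1%.

98.1%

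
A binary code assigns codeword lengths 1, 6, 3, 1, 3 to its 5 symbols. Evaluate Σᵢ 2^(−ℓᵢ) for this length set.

1.265625

With common denominator 2^6 = 64: Σ 2^(−ℓᵢ) = 32/64 + 1/64 + 8/64 + 32/64 + 8/64 = 81/64 = 1.265625.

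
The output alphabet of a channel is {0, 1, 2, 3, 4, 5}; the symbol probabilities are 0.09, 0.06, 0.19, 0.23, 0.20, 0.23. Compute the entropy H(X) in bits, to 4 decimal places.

2.4511 bits

H = −Σ pᵢ log₂ pᵢ.
−0.09·log₂(0.09) = 0.3127
−0.06·log₂(0.06) = 0.2435
−0.19·log₂(0.19) = 0.4552
−0.23·log₂(0.23) = 0.4877
−0.20·log₂(0.20) = 0.4644
−0.23·log₂(0.23) = 0.4877
Sum ≈ 2.4511 → 2.4511 bits.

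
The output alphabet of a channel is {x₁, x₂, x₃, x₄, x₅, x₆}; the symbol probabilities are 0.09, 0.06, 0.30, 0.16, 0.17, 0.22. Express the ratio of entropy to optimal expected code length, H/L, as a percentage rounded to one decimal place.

98.2%

Entropy H = −Σ p log₂ p ≈ 2.4155 bits.
Huffman merges: 3/50+9/100→3/20; 3/20+4/25→31/100; 17/100+11/50→39/100; 3/10+31/100→61/100; 39/100+61/100→1. L = 123/50 ≈ 2.4600.
Efficiency = H/L = 2.4155/2.4600 = 98.2%.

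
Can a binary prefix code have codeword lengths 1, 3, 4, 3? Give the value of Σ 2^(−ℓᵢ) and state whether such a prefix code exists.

0.8125; yes

With common denominator 2^4 = 16: Σ 2^(−ℓᵢ) = 8/16 + 2/16 + 1/16 + 2/16 = 13/16 = 0.8125.
Kraft's inequality requires Σ ≤ 1; here Σ = 0.8125 ≤ 1, so such a prefix code exists.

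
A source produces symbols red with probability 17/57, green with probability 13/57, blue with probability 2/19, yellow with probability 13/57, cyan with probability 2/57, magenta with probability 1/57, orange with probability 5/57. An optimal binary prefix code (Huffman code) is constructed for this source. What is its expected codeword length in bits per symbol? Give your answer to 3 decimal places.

Repeatedly combine the two least-probable nodes; the expected code length is the sum of the merged weights.
merge 1/57 + 2/57 → 1/19
merge 1/19 + 5/57 → 8/57
merge 2/19 + 8/57 → 14/57
merge 13/57 + 13/57 → 26/57
merge 14/57 + 17/57 → 31/57
merge 26/57 + 31/57 → 1
L = 1/19 + 8/57 + 14/57 + 26/57 + 31/57 + 1 = 139/57 ≈ 2.439 bits/symbol.

2.439 bits/symbol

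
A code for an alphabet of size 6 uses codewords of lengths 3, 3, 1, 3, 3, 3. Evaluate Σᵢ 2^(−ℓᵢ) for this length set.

With common denominator 2^3 = 8: Σ 2^(−ℓᵢ) = 1/8 + 1/8 + 4/8 + 1/8 + 1/8 + 1/8 = 9/8 = 1.125.

1.125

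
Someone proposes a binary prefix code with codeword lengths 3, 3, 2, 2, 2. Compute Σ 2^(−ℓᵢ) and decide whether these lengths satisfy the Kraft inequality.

1; yes

With common denominator 2^3 = 8: Σ 2^(−ℓᵢ) = 1/8 + 1/8 + 2/8 + 2/8 + 2/8 = 8/8 = 1.
Kraft's inequality requires Σ ≤ 1; here Σ = 1 ≤ 1, so such a prefix code exists.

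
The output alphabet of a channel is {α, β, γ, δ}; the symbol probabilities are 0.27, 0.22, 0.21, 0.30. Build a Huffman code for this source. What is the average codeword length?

2 bits/symbol

Repeatedly combine the two least-probable nodes; the expected code length is the sum of the merged weights.
merge 21/100 + 11/50 → 43/100
merge 27/100 + 3/10 → 57/100
merge 43/100 + 57/100 → 1
L = 43/100 + 57/100 + 1 = 2 bits/symbol.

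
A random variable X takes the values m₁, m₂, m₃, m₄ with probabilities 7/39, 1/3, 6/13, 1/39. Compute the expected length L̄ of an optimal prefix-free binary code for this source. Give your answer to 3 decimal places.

Repeatedly combine the two least-probable nodes; the expected code length is the sum of the merged weights.
merge 1/39 + 7/39 → 8/39
merge 8/39 + 1/3 → 7/13
merge 6/13 + 7/13 → 1
L = 8/39 + 7/13 + 1 = 68/39 ≈ 1.744 bits/symbol.

1.744 bits/symbol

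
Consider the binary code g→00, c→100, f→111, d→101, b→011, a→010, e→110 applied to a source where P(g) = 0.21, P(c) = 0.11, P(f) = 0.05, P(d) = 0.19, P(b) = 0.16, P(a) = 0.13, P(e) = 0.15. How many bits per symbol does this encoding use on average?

L̄ = Σ pᵢ·ℓᵢ = 0.21·2 + 0.11·3 + 0.05·3 + 0.19·3 + 0.16·3 + 0.13·3 + 0.15·3 = 2.79 bits/symbol.

2.79 bits/symbol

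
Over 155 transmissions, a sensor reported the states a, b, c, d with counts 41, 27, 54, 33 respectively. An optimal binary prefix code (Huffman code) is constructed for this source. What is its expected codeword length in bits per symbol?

2 bits/symbol

Probabilities are the counts divided by 155.
Repeatedly combine the two least-probable nodes; the expected code length is the sum of the merged weights.
merge 27/155 + 33/155 → 12/31
merge 41/155 + 54/155 → 19/31
merge 12/31 + 19/31 → 1
L = 12/31 + 19/31 + 1 = 2 bits/symbol.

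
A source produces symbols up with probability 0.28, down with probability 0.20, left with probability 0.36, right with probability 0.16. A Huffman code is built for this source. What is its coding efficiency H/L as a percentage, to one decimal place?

96.6%

Entropy H = −Σ p log₂ p ≈ 1.9322 bits.
Huffman merges: 4/25+1/5→9/25; 7/25+9/25→16/25; 9/25+16/25→1. L = 2 ≈ 2.0000.
Efficiency = H/L = 1.9322/2.0000 = 96.6%.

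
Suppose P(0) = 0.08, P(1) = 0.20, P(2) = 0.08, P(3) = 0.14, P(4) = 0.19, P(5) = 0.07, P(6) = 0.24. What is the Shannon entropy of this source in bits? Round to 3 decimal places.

2.662 bits

H = −Σ pᵢ log₂ pᵢ.
−0.08·log₂(0.08) = 0.2915
−0.20·log₂(0.20) = 0.4644
−0.08·log₂(0.08) = 0.2915
−0.14·log₂(0.14) = 0.3971
−0.19·log₂(0.19) = 0.4552
−0.07·log₂(0.07) = 0.2686
−0.24·log₂(0.24) = 0.4941
Sum ≈ 2.6624 → 2.662 bits.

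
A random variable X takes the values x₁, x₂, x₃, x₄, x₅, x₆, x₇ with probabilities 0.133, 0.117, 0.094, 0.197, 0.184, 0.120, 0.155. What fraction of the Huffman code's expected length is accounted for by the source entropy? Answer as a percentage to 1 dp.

Entropy H = −Σ p log₂ p ≈ 2.7650 bits.
Huffman merges: 47/500+117/1000→211/1000; 3/25+133/1000→253/1000; 31/200+23/125→339/1000; 197/1000+211/1000→51/125; 253/1000+339/1000→74/125; 51/125+74/125→1. L = 2803/1000 ≈ 2.8030.
Efficiency = H/L = 2.7650/2.8030 = 98.6%.

98.6%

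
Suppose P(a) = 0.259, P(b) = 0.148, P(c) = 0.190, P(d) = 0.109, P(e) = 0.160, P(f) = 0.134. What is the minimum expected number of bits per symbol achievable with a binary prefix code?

Repeatedly combine the two least-probable nodes; the expected code length is the sum of the merged weights.
merge 109/1000 + 67/500 → 243/1000
merge 37/250 + 4/25 → 77/250
merge 19/100 + 243/1000 → 433/1000
merge 259/1000 + 77/250 → 567/1000
merge 433/1000 + 567/1000 → 1
L = 243/1000 + 77/250 + 433/1000 + 567/1000 + 1 = 2551/1000 = 2.551 bits/symbol.

2.551 bits/symbol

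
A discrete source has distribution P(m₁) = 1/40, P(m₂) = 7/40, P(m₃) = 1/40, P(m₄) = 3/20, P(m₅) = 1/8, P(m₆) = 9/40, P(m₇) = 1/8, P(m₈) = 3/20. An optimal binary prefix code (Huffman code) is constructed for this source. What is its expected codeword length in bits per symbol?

2.825 bits/symbol

Repeatedly combine the two least-probable nodes; the expected code length is the sum of the merged weights.
merge 1/40 + 1/40 → 1/20
merge 1/20 + 1/8 → 7/40
merge 1/8 + 3/20 → 11/40
merge 3/20 + 7/40 → 13/40
merge 7/40 + 9/40 → 2/5
merge 11/40 + 13/40 → 3/5
merge 2/5 + 3/5 → 1
L = 1/20 + 7/40 + 11/40 + 13/40 + 2/5 + 3/5 + 1 = 113/40 = 2.825 bits/symbol.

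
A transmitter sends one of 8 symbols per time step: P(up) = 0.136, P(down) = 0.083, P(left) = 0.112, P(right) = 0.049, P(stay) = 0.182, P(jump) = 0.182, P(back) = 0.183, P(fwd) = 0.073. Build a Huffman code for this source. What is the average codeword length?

2.939 bits/symbol

Repeatedly combine the two least-probable nodes; the expected code length is the sum of the merged weights.
merge 49/1000 + 73/1000 → 61/500
merge 83/1000 + 14/125 → 39/200
merge 61/500 + 17/125 → 129/500
merge 91/500 + 91/500 → 91/250
merge 183/1000 + 39/200 → 189/500
merge 129/500 + 91/250 → 311/500
merge 189/500 + 311/500 → 1
L = 61/500 + 39/200 + 129/500 + 91/250 + 189/500 + 311/500 + 1 = 2939/1000 = 2.939 bits/symbol.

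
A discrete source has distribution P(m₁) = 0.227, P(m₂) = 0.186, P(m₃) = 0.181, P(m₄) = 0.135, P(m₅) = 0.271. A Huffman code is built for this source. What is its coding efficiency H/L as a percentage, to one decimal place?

98.6%

Entropy H = −Σ p log₂ p ≈ 2.2838 bits.
Huffman merges: 27/200+181/1000→79/250; 93/500+227/1000→413/1000; 271/1000+79/250→587/1000; 413/1000+587/1000→1. L = 579/250 ≈ 2.3160.
Efficiency = H/L = 2.2838/2.3160 = 98.6%.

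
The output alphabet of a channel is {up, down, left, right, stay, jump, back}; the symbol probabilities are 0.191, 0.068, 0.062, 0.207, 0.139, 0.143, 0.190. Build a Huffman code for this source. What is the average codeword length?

2.732 bits/symbol

Repeatedly combine the two least-probable nodes; the expected code length is the sum of the merged weights.
merge 31/500 + 17/250 → 13/100
merge 13/100 + 139/1000 → 269/1000
merge 143/1000 + 19/100 → 333/1000
merge 191/1000 + 207/1000 → 199/500
merge 269/1000 + 333/1000 → 301/500
merge 199/500 + 301/500 → 1
L = 13/100 + 269/1000 + 333/1000 + 199/500 + 301/500 + 1 = 683/250 = 2.732 bits/symbol.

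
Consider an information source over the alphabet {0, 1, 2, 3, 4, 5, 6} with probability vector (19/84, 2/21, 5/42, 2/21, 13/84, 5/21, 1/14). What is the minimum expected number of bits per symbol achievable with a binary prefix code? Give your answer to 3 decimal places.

2.702 bits/symbol

Repeatedly combine the two least-probable nodes; the expected code length is the sum of the merged weights.
merge 1/14 + 2/21 → 1/6
merge 2/21 + 5/42 → 3/14
merge 13/84 + 1/6 → 9/28
merge 3/14 + 19/84 → 37/84
merge 5/21 + 9/28 → 47/84
merge 37/84 + 47/84 → 1
L = 1/6 + 3/14 + 9/28 + 37/84 + 47/84 + 1 = 227/84 ≈ 2.702 bits/symbol.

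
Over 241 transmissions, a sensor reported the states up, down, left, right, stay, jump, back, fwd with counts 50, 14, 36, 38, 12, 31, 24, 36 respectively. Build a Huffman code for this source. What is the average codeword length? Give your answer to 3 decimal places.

Probabilities are the counts divided by 241.
Repeatedly combine the two least-probable nodes; the expected code length is the sum of the merged weights.
merge 12/241 + 14/241 → 26/241
merge 24/241 + 26/241 → 50/241
merge 31/241 + 36/241 → 67/241
merge 36/241 + 38/241 → 74/241
merge 50/241 + 50/241 → 100/241
merge 67/241 + 74/241 → 141/241
merge 100/241 + 141/241 → 1
L = 26/241 + 50/241 + 67/241 + 74/241 + 100/241 + 141/241 + 1 = 699/241 ≈ 2.900 bits/symbol.

2.900 bits/symbol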